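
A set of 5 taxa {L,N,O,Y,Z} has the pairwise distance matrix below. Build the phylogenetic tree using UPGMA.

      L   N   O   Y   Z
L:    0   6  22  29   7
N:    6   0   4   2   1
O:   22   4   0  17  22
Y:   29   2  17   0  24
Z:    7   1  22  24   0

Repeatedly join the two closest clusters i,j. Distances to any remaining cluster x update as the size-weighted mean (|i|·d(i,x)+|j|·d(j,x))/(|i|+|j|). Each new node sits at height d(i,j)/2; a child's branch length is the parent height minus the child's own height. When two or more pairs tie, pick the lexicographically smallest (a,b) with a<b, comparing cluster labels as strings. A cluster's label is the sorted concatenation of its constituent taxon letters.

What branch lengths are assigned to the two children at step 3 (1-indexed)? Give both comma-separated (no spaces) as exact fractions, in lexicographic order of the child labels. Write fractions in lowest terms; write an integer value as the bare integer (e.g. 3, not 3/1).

19/4,8

1. join N+Z (d=1) ⇒ NZ; edges |N|=1/2, |Z|=1/2
  updated: d(L,NZ)=13/2, d(NZ,O)=13, d(NZ,Y)=13
2. join L+NZ (d=13/2) ⇒ LNZ; edges |L|=13/4, |NZ|=11/4
  updated: d(LNZ,O)=16, d(LNZ,Y)=55/3
3. join LNZ+O (d=16) ⇒ LNOZ; edges |LNZ|=19/4, |O|=8
  updated: d(LNOZ,Y)=18
4. join LNOZ+Y (d=18) ⇒ LNOYZ; edges |LNOZ|=1, |Y|=9
final tree: (((L:13/4,(N:1/2,Z:1/2):11/4):19/4,O:8):1,Y:9)
total length: 119/4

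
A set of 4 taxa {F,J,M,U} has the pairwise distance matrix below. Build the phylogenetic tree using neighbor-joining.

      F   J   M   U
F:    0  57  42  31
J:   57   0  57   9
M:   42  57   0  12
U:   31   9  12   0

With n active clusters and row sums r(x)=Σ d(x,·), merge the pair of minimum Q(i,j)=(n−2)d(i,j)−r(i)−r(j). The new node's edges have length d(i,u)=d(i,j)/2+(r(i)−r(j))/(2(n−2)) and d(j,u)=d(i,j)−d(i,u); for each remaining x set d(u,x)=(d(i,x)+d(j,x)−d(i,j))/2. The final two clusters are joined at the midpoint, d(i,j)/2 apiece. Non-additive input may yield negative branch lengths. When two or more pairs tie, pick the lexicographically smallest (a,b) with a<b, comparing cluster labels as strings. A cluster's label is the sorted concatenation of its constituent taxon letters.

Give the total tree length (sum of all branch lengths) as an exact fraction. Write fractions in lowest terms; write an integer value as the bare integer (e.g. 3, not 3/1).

step 1: merge (F,M) at d=42, Q=-157; branch lengths F→103/4, M→65/4; new cluster FM
  updated: d(FM,J)=36, d(FM,U)=1/2
step 2: merge (FM,J) at d=36, Q=-91/2; branch lengths FM→55/4, J→89/4; new cluster FJM
  updated: d(FJM,U)=-53/4
step 3: merge (FJM,U) at d=-53/4; branch lengths FJM→-53/8, U→-53/8; new cluster FJMU
final tree: (((F:103/4,M:65/4):55/4,J:89/4):-53/8,U:-53/8)
total length: 259/4

259/4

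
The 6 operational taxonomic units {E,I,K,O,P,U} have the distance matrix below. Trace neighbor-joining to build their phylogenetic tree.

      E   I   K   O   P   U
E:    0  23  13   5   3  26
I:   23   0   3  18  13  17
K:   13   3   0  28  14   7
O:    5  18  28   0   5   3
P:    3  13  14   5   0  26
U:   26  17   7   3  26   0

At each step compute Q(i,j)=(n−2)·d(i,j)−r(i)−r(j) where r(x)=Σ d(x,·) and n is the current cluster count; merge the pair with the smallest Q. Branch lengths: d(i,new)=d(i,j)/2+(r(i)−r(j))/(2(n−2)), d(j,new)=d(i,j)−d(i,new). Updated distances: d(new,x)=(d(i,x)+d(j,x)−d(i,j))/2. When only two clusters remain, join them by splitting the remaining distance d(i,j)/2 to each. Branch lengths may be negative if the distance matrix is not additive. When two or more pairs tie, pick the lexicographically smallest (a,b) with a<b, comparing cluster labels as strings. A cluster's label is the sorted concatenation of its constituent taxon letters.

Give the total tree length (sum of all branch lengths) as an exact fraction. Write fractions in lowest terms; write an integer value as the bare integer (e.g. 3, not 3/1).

iteration 1: select I,K (d=3, Q=-127); attach at lengths (21/8, 3/8); label the merged cluster IK
  updated: d(E,IK)=33/2, d(IK,O)=43/2, d(IK,P)=12, d(IK,U)=21/2
iteration 2: select IK,U (d=21/2, Q=-189/2); attach at lengths (53/12, 73/12); label the merged cluster IKU
  updated: d(E,IKU)=16, d(IKU,O)=7, d(IKU,P)=55/4
iteration 3: select E,P (d=3, Q=-159/4); attach at lengths (33/16, 15/16); label the merged cluster EP
  updated: d(EP,IKU)=107/8, d(EP,O)=7/2
iteration 4: select EP,IKU (d=107/8, Q=-191/8); attach at lengths (79/16, 135/16); label the merged cluster EIKPU
  updated: d(EIKPU,O)=-23/16
iteration 5: select EIKPU,O (d=-23/16); attach at lengths (-23/32, -23/32); label the merged cluster EIKOPU
final tree: (((E:33/16,P:15/16):79/16,((I:21/8,K:3/8):53/12,U:73/12):135/16):-23/32,O:-23/32)
total length: 455/16

455/16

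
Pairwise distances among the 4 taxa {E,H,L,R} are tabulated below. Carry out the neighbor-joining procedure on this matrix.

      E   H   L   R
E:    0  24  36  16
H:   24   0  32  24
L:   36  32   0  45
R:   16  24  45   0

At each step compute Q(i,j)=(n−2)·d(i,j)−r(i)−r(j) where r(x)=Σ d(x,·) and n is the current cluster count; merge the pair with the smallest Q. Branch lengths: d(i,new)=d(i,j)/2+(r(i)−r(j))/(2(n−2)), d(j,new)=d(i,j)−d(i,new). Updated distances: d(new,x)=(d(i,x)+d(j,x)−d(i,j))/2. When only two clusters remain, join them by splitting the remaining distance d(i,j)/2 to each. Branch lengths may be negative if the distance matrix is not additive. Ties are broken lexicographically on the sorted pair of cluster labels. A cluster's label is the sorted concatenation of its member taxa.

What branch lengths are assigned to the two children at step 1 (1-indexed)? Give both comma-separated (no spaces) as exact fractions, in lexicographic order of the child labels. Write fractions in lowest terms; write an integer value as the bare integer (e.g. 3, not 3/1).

23/4,41/4

iteration 1: select E,R (d=16, Q=-129); attach at lengths (23/4, 41/4); label the merged cluster ER
  updated: d(ER,H)=16, d(ER,L)=65/2
iteration 2: select ER,H (d=16, Q=-161/2); attach at lengths (33/4, 31/4); label the merged cluster EHR
  updated: d(EHR,L)=97/4
iteration 3: select EHR,L (d=97/4); attach at lengths (97/8, 97/8); label the merged cluster EHLR
final tree: (((E:23/4,R:41/4):33/4,H:31/4):97/8,L:97/8)
total length: 225/4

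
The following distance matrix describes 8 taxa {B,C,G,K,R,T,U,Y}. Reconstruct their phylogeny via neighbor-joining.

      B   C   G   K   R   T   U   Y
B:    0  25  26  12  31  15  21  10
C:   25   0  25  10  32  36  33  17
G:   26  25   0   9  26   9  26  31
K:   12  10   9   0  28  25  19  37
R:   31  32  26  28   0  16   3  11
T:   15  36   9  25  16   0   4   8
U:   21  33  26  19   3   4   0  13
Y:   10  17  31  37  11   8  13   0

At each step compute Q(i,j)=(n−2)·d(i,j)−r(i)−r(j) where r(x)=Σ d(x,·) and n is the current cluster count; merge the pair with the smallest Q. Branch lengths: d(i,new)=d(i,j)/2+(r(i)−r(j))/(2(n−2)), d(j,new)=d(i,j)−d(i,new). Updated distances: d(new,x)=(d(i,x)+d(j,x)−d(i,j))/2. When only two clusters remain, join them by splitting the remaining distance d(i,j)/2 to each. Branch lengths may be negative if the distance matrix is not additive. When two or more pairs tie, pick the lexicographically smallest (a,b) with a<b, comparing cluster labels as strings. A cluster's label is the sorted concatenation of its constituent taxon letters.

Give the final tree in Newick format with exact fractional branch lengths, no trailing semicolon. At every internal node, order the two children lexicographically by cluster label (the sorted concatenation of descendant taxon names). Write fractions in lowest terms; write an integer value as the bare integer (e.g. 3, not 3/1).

step 1: merge (C,K) at d=10, Q=-258; branch lengths C→49/6, K→11/6; new cluster CK
  updated: d(B,CK)=27/2, d(CK,G)=12, d(CK,R)=25, d(CK,T)=51/2, d(CK,U)=21, d(CK,Y)=22
step 2: merge (CK,G) at d=12, Q=-189; branch lengths CK→49/10, G→71/10; new cluster CGK
  updated: d(B,CGK)=55/4, d(CGK,R)=39/2, d(CGK,T)=45/4, d(CGK,U)=35/2, d(CGK,Y)=41/2
step 3: merge (R,U) at d=3, Q=-127; branch lengths R→17/4, U→-5/4; new cluster RU
  updated: d(B,RU)=49/2, d(CGK,RU)=17, d(RU,T)=17/2, d(RU,Y)=21/2
step 4: merge (B,CGK) at d=55/4, Q=-169/2; branch lengths B→7, CGK→27/4; new cluster BCGK
  updated: d(BCGK,RU)=111/8, d(BCGK,T)=25/4, d(BCGK,Y)=67/8
step 5: merge (BCGK,T) at d=25/4, Q=-155/4; branch lengths BCGK→73/16, T→27/16; new cluster BCGKT
  updated: d(BCGKT,RU)=129/16, d(BCGKT,Y)=81/16
step 6: merge (BCGKT,RU) at d=129/16, Q=-189/8; branch lengths BCGKT→21/16, RU→27/4; new cluster BCGKRTU
  updated: d(BCGKRTU,Y)=15/4
step 7: merge (BCGKRTU,Y) at d=15/4; branch lengths BCGKRTU→15/8, Y→15/8; new cluster BCGKRTUY
final tree: ((((B:7,((C:49/6,K:11/6):49/10,G:71/10):27/4):73/16,T:27/16):21/16,(R:17/4,U:-5/4):27/4):15/8,Y:15/8)
total length: 909/16

((((B:7,((C:49/6,K:11/6):49/10,G:71/10):27/4):73/16,T:27/16):21/16,(R:17/4,U:-5/4):27/4):15/8,Y:15/8)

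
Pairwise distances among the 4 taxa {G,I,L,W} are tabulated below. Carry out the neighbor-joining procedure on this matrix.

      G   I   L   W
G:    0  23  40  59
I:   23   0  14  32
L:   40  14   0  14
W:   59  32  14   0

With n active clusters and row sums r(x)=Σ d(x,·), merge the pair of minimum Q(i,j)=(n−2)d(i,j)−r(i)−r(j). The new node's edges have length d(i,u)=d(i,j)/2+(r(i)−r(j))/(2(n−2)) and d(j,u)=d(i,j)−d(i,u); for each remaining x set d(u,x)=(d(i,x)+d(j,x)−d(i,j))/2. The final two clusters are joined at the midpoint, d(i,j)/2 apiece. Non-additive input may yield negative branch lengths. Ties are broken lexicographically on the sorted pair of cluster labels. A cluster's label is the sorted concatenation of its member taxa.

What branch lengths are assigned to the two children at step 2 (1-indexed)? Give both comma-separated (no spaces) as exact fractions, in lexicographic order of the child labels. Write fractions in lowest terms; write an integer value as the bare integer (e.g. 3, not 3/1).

71/4,-9/4

iteration 1: select G,I (d=23, Q=-145); attach at lengths (99/4, -7/4); label the merged cluster GI
  updated: d(GI,L)=31/2, d(GI,W)=34
iteration 2: select GI,L (d=31/2, Q=-127/2); attach at lengths (71/4, -9/4); label the merged cluster GIL
  updated: d(GIL,W)=65/4
iteration 3: select GIL,W (d=65/4); attach at lengths (65/8, 65/8); label the merged cluster GILW
final tree: (((G:99/4,I:-7/4):71/4,L:-9/4):65/8,W:65/8)
total length: 219/4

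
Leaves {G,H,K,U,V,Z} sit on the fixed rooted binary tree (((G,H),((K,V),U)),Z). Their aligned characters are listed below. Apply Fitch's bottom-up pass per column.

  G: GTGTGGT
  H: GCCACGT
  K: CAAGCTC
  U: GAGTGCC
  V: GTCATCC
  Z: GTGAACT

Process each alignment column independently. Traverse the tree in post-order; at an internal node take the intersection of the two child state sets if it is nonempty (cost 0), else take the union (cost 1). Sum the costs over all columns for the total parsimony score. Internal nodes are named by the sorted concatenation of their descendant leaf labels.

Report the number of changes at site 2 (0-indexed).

3

GH@0: {G} ∩ {G} = {G} (intersection, +0)
KV@0: {C} ∪ {G} = {C,G} (union, +1)
KUV@0: {C,G} ∩ {G} = {G} (intersection, +0)
GHKUV@0: {G} ∩ {G} = {G} (intersection, +0)
GHKUVZ@0: {G} ∩ {G} = {G} (intersection, +0)
GH@1: {T} ∪ {C} = {C,T} (union, +1)
KV@1: {A} ∪ {T} = {A,T} (union, +1)
KUV@1: {A,T} ∩ {A} = {A} (intersection, +0)
GHKUV@1: {C,T} ∪ {A} = {A,C,T} (union, +1)
GHKUVZ@1: {A,C,T} ∩ {T} = {T} (intersection, +0)
GH@2: {G} ∪ {C} = {C,G} (union, +1)
KV@2: {A} ∪ {C} = {A,C} (union, +1)
KUV@2: {A,C} ∪ {G} = {A,C,G} (union, +1)
GHKUV@2: {C,G} ∩ {A,C,G} = {C,G} (intersection, +0)
GHKUVZ@2: {C,G} ∩ {G} = {G} (intersection, +0)
GH@3: {T} ∪ {A} = {A,T} (union, +1)
KV@3: {G} ∪ {A} = {A,G} (union, +1)
KUV@3: {A,G} ∪ {T} = {A,G,T} (union, +1)
GHKUV@3: {A,T} ∩ {A,G,T} = {A,T} (intersection, +0)
GHKUVZ@3: {A,T} ∩ {A} = {A} (intersection, +0)
GH@4: {G} ∪ {C} = {C,G} (union, +1)
KV@4: {C} ∪ {T} = {C,T} (union, +1)
KUV@4: {C,T} ∪ {G} = {C,G,T} (union, +1)
GHKUV@4: {C,G} ∩ {C,G,T} = {C,G} (intersection, +0)
GHKUVZ@4: {C,G} ∪ {A} = {A,C,G} (union, +1)
GH@5: {G} ∩ {G} = {G} (intersection, +0)
KV@5: {T} ∪ {C} = {C,T} (union, +1)
KUV@5: {C,T} ∩ {C} = {C} (intersection, +0)
GHKUV@5: {G} ∪ {C} = {C,G} (union, +1)
GHKUVZ@5: {C,G} ∩ {C} = {C} (intersection, +0)
GH@6: {T} ∩ {T} = {T} (intersection, +0)
KV@6: {C} ∩ {C} = {C} (intersection, +0)
KUV@6: {C} ∩ {C} = {C} (intersection, +0)
GHKUV@6: {T} ∪ {C} = {C,T} (union, +1)
GHKUVZ@6: {C,T} ∩ {T} = {T} (intersection, +0)
per-site changes: [1, 3, 3, 3, 4, 2, 1]; total = 17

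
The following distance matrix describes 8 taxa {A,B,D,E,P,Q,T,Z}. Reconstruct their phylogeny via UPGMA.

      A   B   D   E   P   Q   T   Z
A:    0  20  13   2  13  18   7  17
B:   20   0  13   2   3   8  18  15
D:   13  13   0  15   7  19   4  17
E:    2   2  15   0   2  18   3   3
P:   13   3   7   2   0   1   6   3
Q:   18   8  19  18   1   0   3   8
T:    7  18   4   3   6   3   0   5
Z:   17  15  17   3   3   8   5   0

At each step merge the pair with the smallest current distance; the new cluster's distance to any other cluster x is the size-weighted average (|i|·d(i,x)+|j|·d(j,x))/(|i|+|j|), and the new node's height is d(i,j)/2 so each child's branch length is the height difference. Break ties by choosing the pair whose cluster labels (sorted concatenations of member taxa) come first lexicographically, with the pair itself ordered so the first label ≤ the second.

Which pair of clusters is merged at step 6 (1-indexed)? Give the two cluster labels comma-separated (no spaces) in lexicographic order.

AE,DT

iteration 1: select P,Q (d=1); attach at lengths (1/2, 1/2); label the merged cluster PQ
  updated: d(A,PQ)=31/2, d(B,PQ)=11/2, d(D,PQ)=13, d(E,PQ)=10, d(PQ,T)=9/2, d(PQ,Z)=11/2
iteration 2: select A,E (d=2); attach at lengths (1, 1); label the merged cluster AE
  updated: d(AE,B)=11, d(AE,D)=14, d(AE,PQ)=51/4, d(AE,T)=5, d(AE,Z)=10
iteration 3: select D,T (d=4); attach at lengths (2, 2); label the merged cluster DT
  updated: d(AE,DT)=19/2, d(B,DT)=31/2, d(DT,PQ)=35/4, d(DT,Z)=11
iteration 4: select B,PQ (d=11/2); attach at lengths (11/4, 9/4); label the merged cluster BPQ
  updated: d(AE,BPQ)=73/6, d(BPQ,DT)=11, d(BPQ,Z)=26/3
iteration 5: select BPQ,Z (d=26/3); attach at lengths (19/12, 13/3); label the merged cluster BPQZ
  updated: d(AE,BPQZ)=93/8, d(BPQZ,DT)=11
iteration 6: select AE,DT (d=19/2); attach at lengths (15/4, 11/4); label the merged cluster ADET
  updated: d(ADET,BPQZ)=181/16
iteration 7: select ADET,BPQZ (d=181/16); attach at lengths (29/32, 127/96); label the merged cluster ABDEPQTZ
final tree: (((A:1,E:1):15/4,(D:2,T:2):11/4):29/32,((B:11/4,(P:1/2,Q:1/2):9/4):19/12,Z:13/3):127/96)
total length: 1279/48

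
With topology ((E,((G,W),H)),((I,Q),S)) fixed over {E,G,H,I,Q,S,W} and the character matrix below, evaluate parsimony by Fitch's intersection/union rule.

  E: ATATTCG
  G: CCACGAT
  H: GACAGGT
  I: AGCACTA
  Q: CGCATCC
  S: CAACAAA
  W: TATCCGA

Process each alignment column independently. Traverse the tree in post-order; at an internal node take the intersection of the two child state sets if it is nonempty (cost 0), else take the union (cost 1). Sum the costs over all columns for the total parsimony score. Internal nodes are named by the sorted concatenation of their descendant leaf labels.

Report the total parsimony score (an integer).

site 0, node GW: G={C} ∪ W={T} → {C,T} (+1)
site 0, node GHW: GW={C,T} ∪ H={G} → {C,G,T} (+1)
site 0, node EGHW: E={A} ∪ GHW={C,G,T} → {A,C,G,T} (+1)
site 0, node IQ: I={A} ∪ Q={C} → {A,C} (+1)
site 0, node IQS: IQ={A,C} ∩ S={C} → {C} (+0)
site 0, node EGHIQSW: EGHW={A,C,G,T} ∩ IQS={C} → {C} (+0)
site 1, node GW: G={C} ∪ W={A} → {A,C} (+1)
site 1, node GHW: GW={A,C} ∩ H={A} → {A} (+0)
site 1, node EGHW: E={T} ∪ GHW={A} → {A,T} (+1)
site 1, node IQ: I={G} ∩ Q={G} → {G} (+0)
site 1, node IQS: IQ={G} ∪ S={A} → {A,G} (+1)
site 1, node EGHIQSW: EGHW={A,T} ∩ IQS={A,G} → {A} (+0)
site 2, node GW: G={A} ∪ W={T} → {A,T} (+1)
site 2, node GHW: GW={A,T} ∪ H={C} → {A,C,T} (+1)
site 2, node EGHW: E={A} ∩ GHW={A,C,T} → {A} (+0)
site 2, node IQ: I={C} ∩ Q={C} → {C} (+0)
site 2, node IQS: IQ={C} ∪ S={A} → {A,C} (+1)
site 2, node EGHIQSW: EGHW={A} ∩ IQS={A,C} → {A} (+0)
site 3, node GW: G={C} ∩ W={C} → {C} (+0)
site 3, node GHW: GW={C} ∪ H={A} → {A,C} (+1)
site 3, node EGHW: E={T} ∪ GHW={A,C} → {A,C,T} (+1)
site 3, node IQ: I={A} ∩ Q={A} → {A} (+0)
site 3, node IQS: IQ={A} ∪ S={C} → {A,C} (+1)
site 3, node EGHIQSW: EGHW={A,C,T} ∩ IQS={A,C} → {A,C} (+0)
site 4, node GW: G={G} ∪ W={C} → {C,G} (+1)
site 4, node GHW: GW={C,G} ∩ H={G} → {G} (+0)
site 4, node EGHW: E={T} ∪ GHW={G} → {G,T} (+1)
site 4, node IQ: I={C} ∪ Q={T} → {C,T} (+1)
site 4, node IQS: IQ={C,T} ∪ S={A} → {A,C,T} (+1)
site 4, node EGHIQSW: EGHW={G,T} ∩ IQS={A,C,T} → {T} (+0)
site 5, node GW: G={A} ∪ W={G} → {A,G} (+1)
site 5, node GHW: GW={A,G} ∩ H={G} → {G} (+0)
site 5, node EGHW: E={C} ∪ GHW={G} → {C,G} (+1)
site 5, node IQ: I={T} ∪ Q={C} → {C,T} (+1)
site 5, node IQS: IQ={C,T} ∪ S={A} → {A,C,T} (+1)
site 5, node EGHIQSW: EGHW={C,G} ∩ IQS={A,C,T} → {C} (+0)
site 6, node GW: G={T} ∪ W={A} → {A,T} (+1)
site 6, node GHW: GW={A,T} ∩ H={T} → {T} (+0)
site 6, node EGHW: E={G} ∪ GHW={T} → {G,T} (+1)
site 6, node IQ: I={A} ∪ Q={C} → {A,C} (+1)
site 6, node IQS: IQ={A,C} ∩ S={A} → {A} (+0)
site 6, node EGHIQSW: EGHW={G,T} ∪ IQS={A} → {A,G,T} (+1)
per-site changes: [4, 3, 3, 3, 4, 4, 4]; total = 25

25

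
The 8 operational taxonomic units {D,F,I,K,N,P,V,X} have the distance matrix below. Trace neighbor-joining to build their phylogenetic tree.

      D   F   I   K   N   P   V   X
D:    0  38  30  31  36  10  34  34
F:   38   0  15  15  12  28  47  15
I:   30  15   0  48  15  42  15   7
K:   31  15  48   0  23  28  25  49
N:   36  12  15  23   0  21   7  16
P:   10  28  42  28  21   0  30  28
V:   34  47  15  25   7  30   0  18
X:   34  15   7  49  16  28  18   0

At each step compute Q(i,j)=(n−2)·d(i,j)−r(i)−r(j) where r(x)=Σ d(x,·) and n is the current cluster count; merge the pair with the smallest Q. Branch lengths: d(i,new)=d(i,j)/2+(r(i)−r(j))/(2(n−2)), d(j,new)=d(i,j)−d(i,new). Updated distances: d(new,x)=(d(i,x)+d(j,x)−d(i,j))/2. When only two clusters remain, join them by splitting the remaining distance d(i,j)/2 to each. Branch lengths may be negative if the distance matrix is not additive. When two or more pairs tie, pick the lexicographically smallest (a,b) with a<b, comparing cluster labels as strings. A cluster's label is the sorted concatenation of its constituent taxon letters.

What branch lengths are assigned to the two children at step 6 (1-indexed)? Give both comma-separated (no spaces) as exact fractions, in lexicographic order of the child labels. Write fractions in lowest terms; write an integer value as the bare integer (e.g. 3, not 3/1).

step 1: merge (D,P) at d=10, Q=-340; branch lengths D→43/6, P→17/6; new cluster DP
  updated: d(DP,F)=28, d(DP,I)=31, d(DP,K)=49/2, d(DP,N)=47/2, d(DP,V)=27, d(DP,X)=26
step 2: merge (F,K) at d=15, Q=-483/2; branch lengths F→9/4, K→51/4; new cluster FK
  updated: d(DP,FK)=75/4, d(FK,I)=24, d(FK,N)=10, d(FK,V)=57/2, d(FK,X)=49/2
step 3: merge (DP,FK) at d=75/4, Q=-157; branch lengths DP→191/16, FK→109/16; new cluster DFKP
  updated: d(DFKP,I)=145/8, d(DFKP,N)=59/8, d(DFKP,V)=147/8, d(DFKP,X)=127/8
step 4: merge (I,X) at d=7, Q=-91; branch lengths I→77/24, X→91/24; new cluster IX
  updated: d(DFKP,IX)=27/2, d(IX,N)=12, d(IX,V)=13
step 5: merge (DFKP,N) at d=59/8, Q=-407/8; branch lengths DFKP→221/32, N→15/32; new cluster DFKNP
  updated: d(DFKNP,IX)=145/16, d(DFKNP,V)=9
step 6: merge (DFKNP,IX) at d=145/16, Q=-497/16; branch lengths DFKNP→81/32, IX→209/32; new cluster DFIKNPX
  updated: d(DFIKNPX,V)=207/32
step 7: merge (DFIKNPX,V) at d=207/32; branch lengths DFIKNPX→207/64, V→207/64; new cluster DFIKNPVX
final tree: (((((D:43/6,P:17/6):191/16,(F:9/4,K:51/4):109/16):221/32,N:15/32):81/32,(I:77/24,X:91/24):209/32):207/64,V:207/64)
total length: 2357/32

81/32,209/32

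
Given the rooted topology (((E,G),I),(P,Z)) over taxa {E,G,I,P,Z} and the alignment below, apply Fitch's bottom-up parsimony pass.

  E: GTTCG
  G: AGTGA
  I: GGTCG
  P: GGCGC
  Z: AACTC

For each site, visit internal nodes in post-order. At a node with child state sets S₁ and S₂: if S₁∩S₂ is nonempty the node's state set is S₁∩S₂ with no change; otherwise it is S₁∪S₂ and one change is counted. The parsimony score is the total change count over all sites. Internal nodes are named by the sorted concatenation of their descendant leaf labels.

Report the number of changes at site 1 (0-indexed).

site 0, node EG: E={G} ∪ G={A} → {A,G} (+1)
site 0, node EGI: EG={A,G} ∩ I={G} → {G} (+0)
site 0, node PZ: P={G} ∪ Z={A} → {A,G} (+1)
site 0, node EGIPZ: EGI={G} ∩ PZ={A,G} → {G} (+0)
site 1, node EG: E={T} ∪ G={G} → {G,T} (+1)
site 1, node EGI: EG={G,T} ∩ I={G} → {G} (+0)
site 1, node PZ: P={G} ∪ Z={A} → {A,G} (+1)
site 1, node EGIPZ: EGI={G} ∩ PZ={A,G} → {G} (+0)
site 2, node EG: E={T} ∩ G={T} → {T} (+0)
site 2, node EGI: EG={T} ∩ I={T} → {T} (+0)
site 2, node PZ: P={C} ∩ Z={C} → {C} (+0)
site 2, node EGIPZ: EGI={T} ∪ PZ={C} → {C,T} (+1)
site 3, node EG: E={C} ∪ G={G} → {C,G} (+1)
site 3, node EGI: EG={C,G} ∩ I={C} → {C} (+0)
site 3, node PZ: P={G} ∪ Z={T} → {G,T} (+1)
site 3, node EGIPZ: EGI={C} ∪ PZ={G,T} → {C,G,T} (+1)
site 4, node EG: E={G} ∪ G={A} → {A,G} (+1)
site 4, node EGI: EG={A,G} ∩ I={G} → {G} (+0)
site 4, node PZ: P={C} ∩ Z={C} → {C} (+0)
site 4, node EGIPZ: EGI={G} ∪ PZ={C} → {C,G} (+1)
per-site changes: [2, 2, 1, 3, 2]; total = 10

2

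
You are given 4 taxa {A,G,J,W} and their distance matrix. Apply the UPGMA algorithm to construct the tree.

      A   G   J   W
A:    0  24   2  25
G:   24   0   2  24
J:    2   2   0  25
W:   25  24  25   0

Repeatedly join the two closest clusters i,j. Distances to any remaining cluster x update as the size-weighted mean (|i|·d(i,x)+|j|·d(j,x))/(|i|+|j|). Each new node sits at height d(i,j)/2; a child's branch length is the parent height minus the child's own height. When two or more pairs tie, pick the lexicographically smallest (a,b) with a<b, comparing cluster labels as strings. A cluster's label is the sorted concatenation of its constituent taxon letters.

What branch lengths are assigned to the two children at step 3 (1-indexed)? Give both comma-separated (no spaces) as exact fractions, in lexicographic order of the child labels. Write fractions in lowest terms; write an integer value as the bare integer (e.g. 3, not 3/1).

iteration 1: select A,J (d=2); attach at lengths (1, 1); label the merged cluster AJ
  updated: d(AJ,G)=13, d(AJ,W)=25
iteration 2: select AJ,G (d=13); attach at lengths (11/2, 13/2); label the merged cluster AGJ
  updated: d(AGJ,W)=74/3
iteration 3: select AGJ,W (d=74/3); attach at lengths (35/6, 37/3); label the merged cluster AGJW
final tree: (((A:1,J:1):11/2,G:13/2):35/6,W:37/3)
total length: 193/6

35/6,37/3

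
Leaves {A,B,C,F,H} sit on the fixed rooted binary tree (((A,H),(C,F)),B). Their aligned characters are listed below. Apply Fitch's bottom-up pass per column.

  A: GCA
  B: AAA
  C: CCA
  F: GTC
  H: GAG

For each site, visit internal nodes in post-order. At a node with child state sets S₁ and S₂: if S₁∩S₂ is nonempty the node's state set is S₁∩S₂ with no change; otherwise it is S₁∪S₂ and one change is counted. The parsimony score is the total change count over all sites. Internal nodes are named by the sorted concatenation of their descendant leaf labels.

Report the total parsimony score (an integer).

7

site 0, node AH: A={G} ∩ H={G} → {G} (+0)
site 0, node CF: C={C} ∪ F={G} → {C,G} (+1)
site 0, node ACFH: AH={G} ∩ CF={C,G} → {G} (+0)
site 0, node ABCFH: ACFH={G} ∪ B={A} → {A,G} (+1)
site 1, node AH: A={C} ∪ H={A} → {A,C} (+1)
site 1, node CF: C={C} ∪ F={T} → {C,T} (+1)
site 1, node ACFH: AH={A,C} ∩ CF={C,T} → {C} (+0)
site 1, node ABCFH: ACFH={C} ∪ B={A} → {A,C} (+1)
site 2, node AH: A={A} ∪ H={G} → {A,G} (+1)
site 2, node CF: C={A} ∪ F={C} → {A,C} (+1)
site 2, node ACFH: AH={A,G} ∩ CF={A,C} → {A} (+0)
site 2, node ABCFH: ACFH={A} ∩ B={A} → {A} (+0)
per-site changes: [2, 3, 2]; total = 7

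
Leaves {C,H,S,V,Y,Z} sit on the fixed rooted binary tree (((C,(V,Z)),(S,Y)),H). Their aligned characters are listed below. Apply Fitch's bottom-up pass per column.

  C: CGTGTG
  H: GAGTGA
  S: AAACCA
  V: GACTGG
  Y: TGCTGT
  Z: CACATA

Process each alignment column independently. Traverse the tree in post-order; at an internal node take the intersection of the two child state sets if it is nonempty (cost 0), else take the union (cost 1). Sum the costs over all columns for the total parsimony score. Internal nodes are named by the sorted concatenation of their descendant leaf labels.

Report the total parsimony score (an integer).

VZ@0: {G} ∪ {C} = {C,G} (union, +1)
CVZ@0: {C} ∩ {C,G} = {C} (intersection, +0)
SY@0: {A} ∪ {T} = {A,T} (union, +1)
CSVYZ@0: {C} ∪ {A,T} = {A,C,T} (union, +1)
CHSVYZ@0: {A,C,T} ∪ {G} = {A,C,G,T} (union, +1)
VZ@1: {A} ∩ {A} = {A} (intersection, +0)
CVZ@1: {G} ∪ {A} = {A,G} (union, +1)
SY@1: {A} ∪ {G} = {A,G} (union, +1)
CSVYZ@1: {A,G} ∩ {A,G} = {A,G} (intersection, +0)
CHSVYZ@1: {A,G} ∩ {A} = {A} (intersection, +0)
VZ@2: {C} ∩ {C} = {C} (intersection, +0)
CVZ@2: {T} ∪ {C} = {C,T} (union, +1)
SY@2: {A} ∪ {C} = {A,C} (union, +1)
CSVYZ@2: {C,T} ∩ {A,C} = {C} (intersection, +0)
CHSVYZ@2: {C} ∪ {G} = {C,G} (union, +1)
VZ@3: {T} ∪ {A} = {A,T} (union, +1)
CVZ@3: {G} ∪ {A,T} = {A,G,T} (union, +1)
SY@3: {C} ∪ {T} = {C,T} (union, +1)
CSVYZ@3: {A,G,T} ∩ {C,T} = {T} (intersection, +0)
CHSVYZ@3: {T} ∩ {T} = {T} (intersection, +0)
VZ@4: {G} ∪ {T} = {G,T} (union, +1)
CVZ@4: {T} ∩ {G,T} = {T} (intersection, +0)
SY@4: {C} ∪ {G} = {C,G} (union, +1)
CSVYZ@4: {T} ∪ {C,G} = {C,G,T} (union, +1)
CHSVYZ@4: {C,G,T} ∩ {G} = {G} (intersection, +0)
VZ@5: {G} ∪ {A} = {A,G} (union, +1)
CVZ@5: {G} ∩ {A,G} = {G} (intersection, +0)
SY@5: {A} ∪ {T} = {A,T} (union, +1)
CSVYZ@5: {G} ∪ {A,T} = {A,G,T} (union, +1)
CHSVYZ@5: {A,G,T} ∩ {A} = {A} (intersection, +0)
per-site changes: [4, 2, 3, 3, 3, 3]; total = 18

18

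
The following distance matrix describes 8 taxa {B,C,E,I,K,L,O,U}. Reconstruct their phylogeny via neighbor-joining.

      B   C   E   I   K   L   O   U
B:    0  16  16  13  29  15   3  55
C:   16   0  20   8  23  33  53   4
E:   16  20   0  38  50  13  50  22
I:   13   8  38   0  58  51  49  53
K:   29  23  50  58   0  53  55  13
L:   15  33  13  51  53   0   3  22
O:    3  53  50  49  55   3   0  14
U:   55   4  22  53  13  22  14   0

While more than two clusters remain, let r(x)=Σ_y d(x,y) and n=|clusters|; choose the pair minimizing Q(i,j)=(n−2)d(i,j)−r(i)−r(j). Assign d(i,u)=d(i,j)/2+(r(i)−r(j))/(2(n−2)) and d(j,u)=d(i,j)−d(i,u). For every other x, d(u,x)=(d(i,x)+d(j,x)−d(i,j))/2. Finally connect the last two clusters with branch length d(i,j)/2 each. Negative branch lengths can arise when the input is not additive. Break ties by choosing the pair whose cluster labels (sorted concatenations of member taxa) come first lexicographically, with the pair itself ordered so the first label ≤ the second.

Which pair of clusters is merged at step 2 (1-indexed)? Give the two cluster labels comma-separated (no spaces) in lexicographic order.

1. join L+O (d=3, Q=-399) ⇒ LO; edges |L|=-19/12, |O|=55/12
  updated: d(B,LO)=15/2, d(C,LO)=83/2, d(E,LO)=30, d(I,LO)=97/2, d(K,LO)=105/2, d(LO,U)=33/2
2. join K+U (d=13, Q=-324) ⇒ KU; edges |K|=127/10, |U|=3/10
  updated: d(B,KU)=71/2, d(C,KU)=7, d(E,KU)=59/2, d(I,KU)=49, d(KU,LO)=28
3. join C+I (d=8, Q=-217) ⇒ CI; edges |C|=-4, |I|=12
  updated: d(B,CI)=21/2, d(CI,E)=25, d(CI,KU)=24, d(CI,LO)=41
4. join B+LO (d=15/2, Q=-307/2) ⇒ BLO; edges |B|=-29/12, |LO|=119/12
  updated: d(BLO,CI)=22, d(BLO,E)=77/4, d(BLO,KU)=28
5. join BLO+E (d=77/4, Q=-209/2) ⇒ BELO; edges |BLO|=17/2, |E|=43/4
  updated: d(BELO,CI)=111/8, d(BELO,KU)=153/8
6. join BELO+CI (d=111/8, Q=-57) ⇒ BCEILO; edges |BELO|=9/2, |CI|=75/8
  updated: d(BCEILO,KU)=117/8
7. join BCEILO+KU (d=117/8) ⇒ BCEIKLOU; edges |BCEILO|=117/16, |KU|=117/16
final tree: ((((B:-29/12,(L:-19/12,O:55/12):119/12):17/2,E:43/4):9/2,(C:-4,I:12):75/8):117/16,(K:127/10,U:3/10):117/16)
total length: 317/4

K,U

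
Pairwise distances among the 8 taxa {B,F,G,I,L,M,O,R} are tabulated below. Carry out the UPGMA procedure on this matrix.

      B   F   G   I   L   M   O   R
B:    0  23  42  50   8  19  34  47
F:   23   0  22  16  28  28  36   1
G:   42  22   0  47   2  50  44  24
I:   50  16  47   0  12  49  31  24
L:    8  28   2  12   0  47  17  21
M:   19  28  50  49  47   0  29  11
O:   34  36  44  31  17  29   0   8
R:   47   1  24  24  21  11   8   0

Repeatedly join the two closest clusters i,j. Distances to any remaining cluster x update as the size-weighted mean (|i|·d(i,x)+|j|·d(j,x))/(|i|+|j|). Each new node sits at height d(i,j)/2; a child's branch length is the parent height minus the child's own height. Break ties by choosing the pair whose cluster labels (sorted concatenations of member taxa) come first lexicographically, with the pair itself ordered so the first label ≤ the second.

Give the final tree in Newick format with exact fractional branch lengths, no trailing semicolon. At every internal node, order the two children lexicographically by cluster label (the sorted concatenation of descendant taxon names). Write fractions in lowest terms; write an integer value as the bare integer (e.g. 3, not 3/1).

((B:19/2,M:19/2):95/12,((((F:1/2,R:1/2):19/2,I:10):5/2,O:25/2):15/16,(G:1,L:1):199/16):191/48)

1. join F+R (d=1) ⇒ FR; edges |F|=1/2, |R|=1/2
  updated: d(B,FR)=35, d(FR,G)=23, d(FR,I)=20, d(FR,L)=49/2, d(FR,M)=39/2, d(FR,O)=22
2. join G+L (d=2) ⇒ GL; edges |G|=1, |L|=1
  updated: d(B,GL)=25, d(FR,GL)=95/4, d(GL,I)=59/2, d(GL,M)=97/2, d(GL,O)=61/2
3. join B+M (d=19) ⇒ BM; edges |B|=19/2, |M|=19/2
  updated: d(BM,FR)=109/4, d(BM,GL)=147/4, d(BM,I)=99/2, d(BM,O)=63/2
4. join FR+I (d=20) ⇒ FIR; edges |FR|=19/2, |I|=10
  updated: d(BM,FIR)=104/3, d(FIR,GL)=77/3, d(FIR,O)=25
5. join FIR+O (d=25) ⇒ FIOR; edges |FIR|=5/2, |O|=25/2
  updated: d(BM,FIOR)=271/8, d(FIOR,GL)=215/8
6. join FIOR+GL (d=215/8) ⇒ FGILOR; edges |FIOR|=15/16, |GL|=199/16
  updated: d(BM,FGILOR)=209/6
7. join BM+FGILOR (d=209/6) ⇒ BFGILMOR; edges |BM|=95/12, |FGILOR|=191/48
final tree: ((B:19/2,M:19/2):95/12,((((F:1/2,R:1/2):19/2,I:10):5/2,O:25/2):15/16,(G:1,L:1):199/16):191/48)
total length: 3925/48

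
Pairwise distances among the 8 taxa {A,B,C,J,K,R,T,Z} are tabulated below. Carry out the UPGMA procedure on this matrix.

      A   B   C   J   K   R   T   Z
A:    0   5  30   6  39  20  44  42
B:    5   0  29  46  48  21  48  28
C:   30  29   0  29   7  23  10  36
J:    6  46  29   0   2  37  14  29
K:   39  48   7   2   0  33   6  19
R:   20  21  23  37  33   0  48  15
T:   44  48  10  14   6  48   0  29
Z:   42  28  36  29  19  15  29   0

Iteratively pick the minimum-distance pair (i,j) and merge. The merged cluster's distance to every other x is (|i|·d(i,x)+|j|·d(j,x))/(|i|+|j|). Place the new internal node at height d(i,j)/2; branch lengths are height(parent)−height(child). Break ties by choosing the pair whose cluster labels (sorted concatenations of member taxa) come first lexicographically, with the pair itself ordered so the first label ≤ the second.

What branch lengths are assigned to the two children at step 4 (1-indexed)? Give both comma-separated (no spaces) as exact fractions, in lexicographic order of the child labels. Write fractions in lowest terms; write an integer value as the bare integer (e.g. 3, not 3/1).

iteration 1: select J,K (d=2); attach at lengths (1, 1); label the merged cluster JK
  updated: d(A,JK)=45/2, d(B,JK)=47, d(C,JK)=18, d(JK,R)=35, d(JK,T)=10, d(JK,Z)=24
iteration 2: select A,B (d=5); attach at lengths (5/2, 5/2); label the merged cluster AB
  updated: d(AB,C)=59/2, d(AB,JK)=139/4, d(AB,R)=41/2, d(AB,T)=46, d(AB,Z)=35
iteration 3: select C,T (d=10); attach at lengths (5, 5); label the merged cluster CT
  updated: d(AB,CT)=151/4, d(CT,JK)=14, d(CT,R)=71/2, d(CT,Z)=65/2
iteration 4: select CT,JK (d=14); attach at lengths (2, 6); label the merged cluster CJKT
  updated: d(AB,CJKT)=145/4, d(CJKT,R)=141/4, d(CJKT,Z)=113/4
iteration 5: select R,Z (d=15); attach at lengths (15/2, 15/2); label the merged cluster RZ
  updated: d(AB,RZ)=111/4, d(CJKT,RZ)=127/4
iteration 6: select AB,RZ (d=111/4); attach at lengths (91/8, 51/8); label the merged cluster ABRZ
  updated: d(ABRZ,CJKT)=34
iteration 7: select ABRZ,CJKT (d=34); attach at lengths (25/8, 10); label the merged cluster ABCJKRTZ
final tree: (((A:5/2,B:5/2):91/8,(R:15/2,Z:15/2):51/8):25/8,((C:5,T:5):2,(J:1,K:1):6):10)
total length: 567/8

2,6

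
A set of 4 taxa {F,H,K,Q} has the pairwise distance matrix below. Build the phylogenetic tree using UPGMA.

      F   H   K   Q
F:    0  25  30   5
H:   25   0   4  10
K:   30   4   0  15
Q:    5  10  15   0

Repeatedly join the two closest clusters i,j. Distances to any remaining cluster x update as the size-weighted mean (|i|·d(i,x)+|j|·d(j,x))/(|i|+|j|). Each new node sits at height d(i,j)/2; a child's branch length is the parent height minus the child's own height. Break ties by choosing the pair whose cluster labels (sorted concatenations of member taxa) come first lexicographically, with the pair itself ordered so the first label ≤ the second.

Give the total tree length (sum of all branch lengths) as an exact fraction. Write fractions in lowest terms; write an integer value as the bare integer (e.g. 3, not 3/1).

step 1: merge (H,K) at d=4; branch lengths H→2, K→2; new cluster HK
  updated: d(F,HK)=55/2, d(HK,Q)=25/2
step 2: merge (F,Q) at d=5; branch lengths F→5/2, Q→5/2; new cluster FQ
  updated: d(FQ,HK)=20
step 3: merge (FQ,HK) at d=20; branch lengths FQ→15/2, HK→8; new cluster FHKQ
final tree: ((F:5/2,Q:5/2):15/2,(H:2,K:2):8)
total length: 49/2

49/2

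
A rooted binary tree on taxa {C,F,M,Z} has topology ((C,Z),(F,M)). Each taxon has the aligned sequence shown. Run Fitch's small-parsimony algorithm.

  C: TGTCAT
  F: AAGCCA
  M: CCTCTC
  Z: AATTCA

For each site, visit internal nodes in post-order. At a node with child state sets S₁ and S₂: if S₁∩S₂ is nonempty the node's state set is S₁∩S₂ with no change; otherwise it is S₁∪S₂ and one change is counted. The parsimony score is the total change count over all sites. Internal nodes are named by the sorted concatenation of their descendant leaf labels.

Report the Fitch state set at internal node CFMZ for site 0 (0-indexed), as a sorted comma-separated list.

CZ@0: {T} ∪ {A} = {A,T} (union, +1)
FM@0: {A} ∪ {C} = {A,C} (union, +1)
CFMZ@0: {A,T} ∩ {A,C} = {A} (intersection, +0)
CZ@1: {G} ∪ {A} = {A,G} (union, +1)
FM@1: {A} ∪ {C} = {A,C} (union, +1)
CFMZ@1: {A,G} ∩ {A,C} = {A} (intersection, +0)
CZ@2: {T} ∩ {T} = {T} (intersection, +0)
FM@2: {G} ∪ {T} = {G,T} (union, +1)
CFMZ@2: {T} ∩ {G,T} = {T} (intersection, +0)
CZ@3: {C} ∪ {T} = {C,T} (union, +1)
FM@3: {C} ∩ {C} = {C} (intersection, +0)
CFMZ@3: {C,T} ∩ {C} = {C} (intersection, +0)
CZ@4: {A} ∪ {C} = {A,C} (union, +1)
FM@4: {C} ∪ {T} = {C,T} (union, +1)
CFMZ@4: {A,C} ∩ {C,T} = {C} (intersection, +0)
CZ@5: {T} ∪ {A} = {A,T} (union, +1)
FM@5: {A} ∪ {C} = {A,C} (union, +1)
CFMZ@5: {A,T} ∩ {A,C} = {A} (intersection, +0)
per-site changes: [2, 2, 1, 1, 2, 2]; total = 10

A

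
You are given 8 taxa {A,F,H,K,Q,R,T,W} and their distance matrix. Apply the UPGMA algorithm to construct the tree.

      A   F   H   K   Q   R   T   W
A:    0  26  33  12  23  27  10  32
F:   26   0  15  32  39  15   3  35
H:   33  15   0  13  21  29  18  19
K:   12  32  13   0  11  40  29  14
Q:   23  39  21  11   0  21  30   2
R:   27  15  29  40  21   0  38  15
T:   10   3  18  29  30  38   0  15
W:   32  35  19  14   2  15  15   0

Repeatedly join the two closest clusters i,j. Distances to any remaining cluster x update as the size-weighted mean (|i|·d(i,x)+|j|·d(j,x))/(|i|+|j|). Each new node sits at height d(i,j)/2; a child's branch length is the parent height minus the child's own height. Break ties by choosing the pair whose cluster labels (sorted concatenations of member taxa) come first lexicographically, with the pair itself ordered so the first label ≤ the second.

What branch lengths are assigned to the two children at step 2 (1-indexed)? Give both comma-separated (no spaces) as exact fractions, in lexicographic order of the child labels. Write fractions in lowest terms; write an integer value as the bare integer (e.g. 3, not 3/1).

3/2,3/2

iteration 1: select Q,W (d=2); attach at lengths (1, 1); label the merged cluster QW
  updated: d(A,QW)=55/2, d(F,QW)=37, d(H,QW)=20, d(K,QW)=25/2, d(QW,R)=18, d(QW,T)=45/2
iteration 2: select F,T (d=3); attach at lengths (3/2, 3/2); label the merged cluster FT
  updated: d(A,FT)=18, d(FT,H)=33/2, d(FT,K)=61/2, d(FT,QW)=119/4, d(FT,R)=53/2
iteration 3: select A,K (d=12); attach at lengths (6, 6); label the merged cluster AK
  updated: d(AK,FT)=97/4, d(AK,H)=23, d(AK,QW)=20, d(AK,R)=67/2
iteration 4: select FT,H (d=33/2); attach at lengths (27/4, 33/4); label the merged cluster FHT
  updated: d(AK,FHT)=143/6, d(FHT,QW)=53/2, d(FHT,R)=82/3
iteration 5: select QW,R (d=18); attach at lengths (8, 9); label the merged cluster QRW
  updated: d(AK,QRW)=49/2, d(FHT,QRW)=241/9
iteration 6: select AK,FHT (d=143/6); attach at lengths (71/12, 11/3); label the merged cluster AFHKT
  updated: d(AFHKT,QRW)=388/15
iteration 7: select AFHKT,QRW (d=388/15); attach at lengths (61/60, 59/15); label the merged cluster AFHKQRTW
final tree: (((A:6,K:6):71/12,((F:3/2,T:3/2):27/4,H:33/4):11/3):61/60,((Q:1,W:1):8,R:9):59/15)
total length: 953/15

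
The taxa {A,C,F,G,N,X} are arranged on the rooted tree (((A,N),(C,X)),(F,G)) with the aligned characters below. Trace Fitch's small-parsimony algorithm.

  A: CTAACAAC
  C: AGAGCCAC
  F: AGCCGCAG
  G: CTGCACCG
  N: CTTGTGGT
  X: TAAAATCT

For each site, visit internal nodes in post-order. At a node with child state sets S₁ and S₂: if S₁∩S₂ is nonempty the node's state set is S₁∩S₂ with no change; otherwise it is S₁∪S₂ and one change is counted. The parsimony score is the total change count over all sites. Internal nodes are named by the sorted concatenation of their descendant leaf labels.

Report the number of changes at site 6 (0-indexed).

3

[col 0] AN: children A:{C}, N:{C} ∩→ {C}; cost 0
[col 0] CX: children C:{A}, X:{T} ∪→ {A,T}; cost 1
[col 0] ACNX: children AN:{C}, CX:{A,T} ∪→ {A,C,T}; cost 1
[col 0] FG: children F:{A}, G:{C} ∪→ {A,C}; cost 1
[col 0] ACFGNX: children ACNX:{A,C,T}, FG:{A,C} ∩→ {A,C}; cost 0
[col 1] AN: children A:{T}, N:{T} ∩→ {T}; cost 0
[col 1] CX: children C:{G}, X:{A} ∪→ {A,G}; cost 1
[col 1] ACNX: children AN:{T}, CX:{A,G} ∪→ {A,G,T}; cost 1
[col 1] FG: children F:{G}, G:{T} ∪→ {G,T}; cost 1
[col 1] ACFGNX: children ACNX:{A,G,T}, FG:{G,T} ∩→ {G,T}; cost 0
[col 2] AN: children A:{A}, N:{T} ∪→ {A,T}; cost 1
[col 2] CX: children C:{A}, X:{A} ∩→ {A}; cost 0
[col 2] ACNX: children AN:{A,T}, CX:{A} ∩→ {A}; cost 0
[col 2] FG: children F:{C}, G:{G} ∪→ {C,G}; cost 1
[col 2] ACFGNX: children ACNX:{A}, FG:{C,G} ∪→ {A,C,G}; cost 1
[col 3] AN: children A:{A}, N:{G} ∪→ {A,G}; cost 1
[col 3] CX: children C:{G}, X:{A} ∪→ {A,G}; cost 1
[col 3] ACNX: children AN:{A,G}, CX:{A,G} ∩→ {A,G}; cost 0
[col 3] FG: children F:{C}, G:{C} ∩→ {C}; cost 0
[col 3] ACFGNX: children ACNX:{A,G}, FG:{C} ∪→ {A,C,G}; cost 1
[col 4] AN: children A:{C}, N:{T} ∪→ {C,T}; cost 1
[col 4] CX: children C:{C}, X:{A} ∪→ {A,C}; cost 1
[col 4] ACNX: children AN:{C,T}, CX:{A,C} ∩→ {C}; cost 0
[col 4] FG: children F:{G}, G:{A} ∪→ {A,G}; cost 1
[col 4] ACFGNX: children ACNX:{C}, FG:{A,G} ∪→ {A,C,G}; cost 1
[col 5] AN: children A:{A}, N:{G} ∪→ {A,G}; cost 1
[col 5] CX: children C:{C}, X:{T} ∪→ {C,T}; cost 1
[col 5] ACNX: children AN:{A,G}, CX:{C,T} ∪→ {A,C,G,T}; cost 1
[col 5] FG: children F:{C}, G:{C} ∩→ {C}; cost 0
[col 5] ACFGNX: children ACNX:{A,C,G,T}, FG:{C} ∩→ {C}; cost 0
[col 6] AN: children A:{A}, N:{G} ∪→ {A,G}; cost 1
[col 6] CX: children C:{A}, X:{C} ∪→ {A,C}; cost 1
[col 6] ACNX: children AN:{A,G}, CX:{A,C} ∩→ {A}; cost 0
[col 6] FG: children F:{A}, G:{C} ∪→ {A,C}; cost 1
[col 6] ACFGNX: children ACNX:{A}, FG:{A,C} ∩→ {A}; cost 0
[col 7] AN: children A:{C}, N:{T} ∪→ {C,T}; cost 1
[col 7] CX: children C:{C}, X:{T} ∪→ {C,T}; cost 1
[col 7] ACNX: children AN:{C,T}, CX:{C,T} ∩→ {C,T}; cost 0
[col 7] FG: children F:{G}, G:{G} ∩→ {G}; cost 0
[col 7] ACFGNX: children ACNX:{C,T}, FG:{G} ∪→ {C,G,T}; cost 1
per-site changes: [3, 3, 3, 3, 4, 3, 3, 3]; total = 25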